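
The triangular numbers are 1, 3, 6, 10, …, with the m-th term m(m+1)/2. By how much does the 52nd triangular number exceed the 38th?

52·53/2 = 1378 and 38·39/2 = 741.
Difference: 1378 − 741 = 637.

637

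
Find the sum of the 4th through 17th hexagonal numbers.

3395

Σ i(2i−1) = 2Σi² − Σi over i = 4..17.
Σi = 153 − 6 = 147 and Σi² = 1785 − 14 = 1771.
2·1771 − 1·147 = 3395.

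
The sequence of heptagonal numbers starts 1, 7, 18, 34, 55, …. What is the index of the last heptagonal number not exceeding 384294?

Solve n(5n−3)/2 ≤ 384294 for integer n.
n = 392 gives 383572 ≤ 384294, while n = 393 gives 385533 > 384294; so the answer is index 392.

392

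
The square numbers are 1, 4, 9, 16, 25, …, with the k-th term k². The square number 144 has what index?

We need n² = 144, so n = √144 = 12.
Check: 12² = 144. ✓

12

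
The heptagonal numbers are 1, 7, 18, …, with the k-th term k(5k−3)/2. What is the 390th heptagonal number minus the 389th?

Consecutive heptagonal numbers differ by 5n − 4: here 5·390 − 4 = 1946.

1946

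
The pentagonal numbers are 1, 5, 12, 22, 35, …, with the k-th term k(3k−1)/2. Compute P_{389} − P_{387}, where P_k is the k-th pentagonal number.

2327

389·(3·389 − 1)/2 = 226787 and 387·(3·387 − 1)/2 = 224460.
Difference: 226787 − 224460 = 2327.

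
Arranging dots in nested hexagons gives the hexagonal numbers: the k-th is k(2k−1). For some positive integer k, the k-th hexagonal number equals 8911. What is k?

Set n(2n−1) = 8911, giving 2n² − n − 8911 = 0.
So n = (1 + 267) / 4 = 268/4 = 67.

67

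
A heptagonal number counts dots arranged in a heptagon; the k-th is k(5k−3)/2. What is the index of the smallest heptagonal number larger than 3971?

Solve n(5n−3)/2 > 3971 for integer n.
The largest n with value ≤ 3971 is 40 (since 3940 ≤ 3971 < 4141), so the first above is n = 41, value 4141.

41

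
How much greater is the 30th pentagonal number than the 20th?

30·(3·30 − 1)/2 = 1335 and 20·(3·20 − 1)/2 = 590.
Difference: 1335 − 590 = 745.

745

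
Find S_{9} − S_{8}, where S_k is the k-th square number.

n² − (n−1)² = 2n − 1, so 9² − 8² = 2·9 − 1 = 17.

17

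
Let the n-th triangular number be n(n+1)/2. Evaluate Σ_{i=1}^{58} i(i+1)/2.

Σ i(i+1)/2 = (Σi² + Σi) / 2 over i = 1..58.
Σi = 1711 and Σi² = 66729.
(1·66729 + 1·1711) / 2 = 68440/2 = 34220.

34220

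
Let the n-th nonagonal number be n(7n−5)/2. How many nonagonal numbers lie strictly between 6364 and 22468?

The n-th nonagonal number is n(7n−5)/2.
Smallest index with value > 6364: n = 44 (giving 6666).
Largest index with value < 22468: n = 80 (giving 22200).
Indices 44 through 80: 37 terms.

37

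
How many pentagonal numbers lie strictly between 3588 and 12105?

40

The n-th pentagonal number is n(3n−1)/2.
Smallest index with value > 3588: n = 50 (giving 3725).
Largest index with value < 12105: n = 89 (giving 11837).
Indices 50 through 89: 40 terms.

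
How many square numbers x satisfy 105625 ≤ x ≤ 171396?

90

The n-th square number is n².
Smallest index with value ≥ 105625: n = 325 (giving 105625).
Largest index with value ≤ 171396: n = 414 (giving 171396).
Indices 325 through 414: 90 terms.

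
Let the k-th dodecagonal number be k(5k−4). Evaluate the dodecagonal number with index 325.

The 325th dodecagonal number is n(5n−4) with n = 325.
325·(5·325 − 4) = 325·1621 = 526825.

526825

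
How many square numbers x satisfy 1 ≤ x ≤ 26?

5

The n-th square number is n².
Smallest index with value ≥ 1: n = 1 (giving 1).
Largest index with value ≤ 26: n = 5 (giving 25).
Indices 1 through 5: 5 terms.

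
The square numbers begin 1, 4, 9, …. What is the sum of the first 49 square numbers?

40425

Σ_{i=1}^{49} i² = 49·50·99/6 = 40425.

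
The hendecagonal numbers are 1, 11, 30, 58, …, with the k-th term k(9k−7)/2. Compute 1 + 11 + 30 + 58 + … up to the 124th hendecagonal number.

Σ i(9i−7)/2 = (9Σi² − 7Σi) / 2 over i = 1..124.
Σi = 7750 and Σi² = 643250.
(9·643250 − 7·7750) / 2 = 5735000/2 = 2867500.

2867500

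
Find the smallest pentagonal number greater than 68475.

Solve n(3n−1)/2 > 68475 for integer n.
The largest n with value ≤ 68475 is 213 (since 67947 ≤ 68475 < 68587), so the first above is n = 214, value 68587.

68587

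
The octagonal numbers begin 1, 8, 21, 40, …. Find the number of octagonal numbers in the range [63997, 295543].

The n-th octagonal number is n(3n−2).
Smallest index with value ≥ 63997: n = 147 (giving 64533).
Largest index with value ≤ 295543: n = 314 (giving 295160).
Indices 147 through 314: 168 terms.

168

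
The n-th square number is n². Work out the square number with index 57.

3249

The 57th square number is n² with n = 57.
57² = 3249.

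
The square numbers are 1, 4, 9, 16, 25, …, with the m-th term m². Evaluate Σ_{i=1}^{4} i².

Σ_{i=1}^{4} i² = 4·5·9/6 = 30.

30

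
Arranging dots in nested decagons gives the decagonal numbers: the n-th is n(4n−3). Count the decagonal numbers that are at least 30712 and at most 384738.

223

The n-th decagonal number is n(4n−3).
Smallest index with value ≥ 30712: n = 88 (giving 30712).
Largest index with value ≤ 384738: n = 310 (giving 383470).
Indices 88 through 310: 223 terms.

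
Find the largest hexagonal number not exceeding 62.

Solve n(2n−1) ≤ 62 for integer n.
n = 5 gives 45 ≤ 62, while n = 6 gives 66 > 62; so the answer is 45.

45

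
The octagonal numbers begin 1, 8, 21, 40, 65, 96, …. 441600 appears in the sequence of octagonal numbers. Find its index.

Set n(3n−2) = 441600, giving 3n² − 2n − 441600 = 0.
So n = (2 + 2302) / 6 = 2304/6 = 384.

384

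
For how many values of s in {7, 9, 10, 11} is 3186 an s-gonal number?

s = 7: P(7, 36) = 3186. ✓
s = 9: P(9, 30) = 3075 and P(9, 31) = 3286; 3186 is not s-gonal.
s = 10: P(10, 28) = 3052 and P(10, 29) = 3277; 3186 is not s-gonal.
s = 11: P(11, 27) = 3186. ✓
Hits: s ∈ {7, 11} → 2.

2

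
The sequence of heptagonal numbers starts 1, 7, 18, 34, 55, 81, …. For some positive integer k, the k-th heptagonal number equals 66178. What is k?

Set n(5n−3)/2 = 66178, giving 5n² − 3n − 132356 = 0.
The discriminant is 9 + 40·66178 = 2647129, and √2647129 = 1627.
So n = (3 + 1627) / 10 = 1630/10 = 163.

163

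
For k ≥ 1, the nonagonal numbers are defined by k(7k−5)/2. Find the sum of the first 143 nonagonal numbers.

Σ i(7i−5)/2 = (7Σi² − 5Σi) / 2 over i = 1..143.
Σi = 10296 and Σi² = 984984.
(7·984984 − 5·10296) / 2 = 6843408/2 = 3421704.

3421704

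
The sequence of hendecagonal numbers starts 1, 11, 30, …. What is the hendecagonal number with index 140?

87710

140·(9·140 − 7)/2 = 140·1253/2 = 87710.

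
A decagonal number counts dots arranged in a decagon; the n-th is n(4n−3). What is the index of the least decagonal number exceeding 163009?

Solve n(4n−3) > 163009 for integer n.
The largest n with value ≤ 163009 is 202 (since 162610 ≤ 163009 < 164227), so the first above is n = 203, value 164227.

203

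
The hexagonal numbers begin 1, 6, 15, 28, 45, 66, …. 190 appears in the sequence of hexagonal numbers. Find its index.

10

Set n(2n−1) = 190, giving 2n² − n − 190 = 0.
So n = (1 + 39) / 4 = 40/4 = 10.
Check: 10·(2·10 − 1) = 190. ✓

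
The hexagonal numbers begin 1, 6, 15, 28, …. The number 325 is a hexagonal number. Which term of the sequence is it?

Set n(2n−1) = 325, giving 2n² − n − 325 = 0.
The discriminant is 1 + 8·325 = 2601, and √2601 = 51.
So n = (1 + 51) / 4 = 52/4 = 13.
Check: 13·(2·13 − 1) = 325. ✓

13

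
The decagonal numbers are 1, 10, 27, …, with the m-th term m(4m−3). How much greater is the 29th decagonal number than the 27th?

442

29·(4·29 − 3) = 3277 and 27·(4·27 − 3) = 2835.
Difference: 3277 − 2835 = 442.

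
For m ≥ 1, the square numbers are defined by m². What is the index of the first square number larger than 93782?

Solve n² > 93782 for integer n.
The largest n with value ≤ 93782 is 306 (since 93636 ≤ 93782 < 94249), so the first above is n = 307, value 94249.

307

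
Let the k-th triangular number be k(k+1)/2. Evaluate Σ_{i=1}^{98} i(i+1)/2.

Σ i(i+1)/2 = (Σi² + Σi) / 2 over i = 1..98.
Σi = 4851 and Σi² = 318549.
(1·318549 + 1·4851) / 2 = 323400/2 = 161700.

161700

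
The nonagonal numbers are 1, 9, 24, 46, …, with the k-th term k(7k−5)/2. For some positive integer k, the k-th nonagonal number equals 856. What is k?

16

Set n(7n−5)/2 = 856, giving 7n² − 5n − 1712 = 0.
The discriminant is 25 + 56·856 = 47961, and √47961 = 219.
So n = (5 + 219) / 14 = 224/14 = 16.
Check: 16·(7·16 − 5)/2 = 856. ✓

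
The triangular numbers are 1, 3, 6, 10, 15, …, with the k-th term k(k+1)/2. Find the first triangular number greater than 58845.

58996

Solve n(n+1)/2 > 58845 for integer n.
The largest n with value ≤ 58845 is 342 (since 58653 ≤ 58845 < 58996), so the first above is n = 343, value 58996.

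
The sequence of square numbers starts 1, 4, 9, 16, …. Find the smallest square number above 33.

Solve n² > 33 for integer n.
The largest n with value ≤ 33 is 5 (since 25 ≤ 33 < 36), so the first above is n = 6, value 36.

36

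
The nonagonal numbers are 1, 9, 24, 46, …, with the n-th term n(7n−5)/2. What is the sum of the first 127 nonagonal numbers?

2397760

Σ i(7i−5)/2 = (7Σi² − 5Σi) / 2 over i = 1..127.
Σi = 8128 and Σi² = 690880.
(7·690880 − 5·8128) / 2 = 4795520/2 = 2397760.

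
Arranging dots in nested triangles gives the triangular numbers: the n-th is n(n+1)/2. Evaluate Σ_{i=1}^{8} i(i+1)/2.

120

Σ i(i+1)/2 = (Σi² + Σi) / 2 over i = 1..8.
Σi = 36 and Σi² = 204.
(1·204 + 1·36) / 2 = 240/2 = 120.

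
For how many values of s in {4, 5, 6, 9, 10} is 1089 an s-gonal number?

2

s = 4: P(4, 33) = 1089. ✓
s = 5: P(5, 27) = 1080 and P(5, 28) = 1162; 1089 is not s-gonal.
s = 6: P(6, 23) = 1035 and P(6, 24) = 1128; 1089 is not s-gonal.
s = 9: P(9, 18) = 1089. ✓
s = 10: P(10, 16) = 976 and P(10, 17) = 1105; 1089 is not s-gonal.
Hits: s ∈ {4, 9} → 2.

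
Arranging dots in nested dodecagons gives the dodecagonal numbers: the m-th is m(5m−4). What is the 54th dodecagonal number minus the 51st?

1563

54·(5·54 − 4) = 14364 and 51·(5·51 − 4) = 12801.
Difference: 14364 − 12801 = 1563.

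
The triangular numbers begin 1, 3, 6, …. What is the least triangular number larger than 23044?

Solve n(n+1)/2 > 23044 for integer n.
The largest n with value ≤ 23044 is 214 (since 23005 ≤ 23044 < 23220), so the first above is n = 215, value 23220.

23220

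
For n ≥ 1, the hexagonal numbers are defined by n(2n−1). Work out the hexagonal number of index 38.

2850

The 38th hexagonal number is n(2n−1) with n = 38.
38·(2·38 − 1) = 38·75 = 2850.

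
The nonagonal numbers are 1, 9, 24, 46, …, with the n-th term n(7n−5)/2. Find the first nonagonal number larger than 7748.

7944

Solve n(7n−5)/2 > 7748 for integer n.
The largest n with value ≤ 7748 is 47 (since 7614 ≤ 7748 < 7944), so the first above is n = 48, value 7944.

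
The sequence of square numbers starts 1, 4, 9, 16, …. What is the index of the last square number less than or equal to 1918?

Solve n² ≤ 1918 for integer n.
n = 43 gives 1849 ≤ 1918, while n = 44 gives 1936 > 1918; so the answer is index 43.

43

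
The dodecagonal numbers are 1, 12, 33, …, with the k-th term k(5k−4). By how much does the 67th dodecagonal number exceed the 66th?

Consecutive dodecagonal numbers differ by 10n − 9: here 10·67 − 9 = 661.

661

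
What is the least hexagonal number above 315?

325

Solve n(2n−1) > 315 for integer n.
The largest n with value ≤ 315 is 12 (since 276 ≤ 315 < 325), so the first above is n = 13, value 325.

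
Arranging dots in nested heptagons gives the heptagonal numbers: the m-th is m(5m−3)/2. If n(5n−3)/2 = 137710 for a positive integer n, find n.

Set n(5n−3)/2 = 137710, giving 5n² − 3n − 275420 = 0.
So n = (3 + 2347) / 10 = 2350/10 = 235.

235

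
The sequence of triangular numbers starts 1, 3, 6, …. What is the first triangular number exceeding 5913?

Solve n(n+1)/2 > 5913 for integer n.
The largest n with value ≤ 5913 is 108 (since 5886 ≤ 5913 < 5995), so the first above is n = 109, value 5995.

5995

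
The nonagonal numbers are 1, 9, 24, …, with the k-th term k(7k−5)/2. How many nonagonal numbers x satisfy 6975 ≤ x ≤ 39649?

The n-th nonagonal number is n(7n−5)/2.
Smallest index with value ≥ 6975: n = 45 (giving 6975).
Largest index with value ≤ 39649: n = 106 (giving 39061).
Indices 45 through 106: 62 terms.

62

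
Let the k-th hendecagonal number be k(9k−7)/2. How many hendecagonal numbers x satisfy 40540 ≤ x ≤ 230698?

The n-th hendecagonal number is n(9n−7)/2.
Smallest index with value ≥ 40540: n = 96 (giving 41136).
Largest index with value ≤ 230698: n = 226 (giving 229051).
Indices 96 through 226: 131 terms.

131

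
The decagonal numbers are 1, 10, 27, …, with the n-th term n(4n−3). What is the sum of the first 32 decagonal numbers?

Σ i(4i−3) = 4Σi² − 3Σi over i = 1..32.
Σi = 528 and Σi² = 11440.
4·11440 − 3·528 = 44176.

44176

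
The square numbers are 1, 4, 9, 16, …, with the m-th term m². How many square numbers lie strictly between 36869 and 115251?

The n-th square number is n².
Smallest index with value > 36869: n = 193 (giving 37249).
Largest index with value < 115251: n = 339 (giving 114921).
Indices 193 through 339: 147 terms.

147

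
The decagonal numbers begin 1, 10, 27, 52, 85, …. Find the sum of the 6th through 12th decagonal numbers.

2191

Σ i(4i−3) = 4Σi² − 3Σi over i = 6..12.
Σi = 78 − 15 = 63 and Σi² = 650 − 55 = 595.
4·595 − 3·63 = 2191.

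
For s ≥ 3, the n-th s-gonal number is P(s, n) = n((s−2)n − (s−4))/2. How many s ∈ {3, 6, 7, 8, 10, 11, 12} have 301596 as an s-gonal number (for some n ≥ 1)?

s = 3: P(3, 776) = 301476 and P(3, 777) = 302253; 301596 is not s-gonal.
s = 6: P(6, 388) = 300700 and P(6, 389) = 302253; 301596 is not s-gonal.
s = 7: P(7, 347) = 300502 and P(7, 348) = 302238; 301596 is not s-gonal.
s = 8: P(8, 317) = 300833 and P(8, 318) = 302736; 301596 is not s-gonal.
s = 10: P(10, 274) = 299482 and P(10, 275) = 301675; 301596 is not s-gonal.
s = 11: P(11, 259) = 300958 and P(11, 260) = 303290; 301596 is not s-gonal.
s = 12: P(12, 246) = 301596. ✓
Hits: s ∈ {12} → 1.

1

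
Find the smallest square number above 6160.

Solve n² > 6160 for integer n.
The largest n with value ≤ 6160 is 78 (since 6084 ≤ 6160 < 6241), so the first above is n = 79, value 6241.

6241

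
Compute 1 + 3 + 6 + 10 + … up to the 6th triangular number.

Σ i(i+1)/2 = (Σi² + Σi) / 2 over i = 1..6.
Σi = 21 and Σi² = 91.
(1·91 + 1·21) / 2 = 112/2 = 56.

56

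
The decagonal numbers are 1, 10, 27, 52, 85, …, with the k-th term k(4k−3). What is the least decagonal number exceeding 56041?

56287

Solve n(4n−3) > 56041 for integer n.
The largest n with value ≤ 56041 is 118 (since 55342 ≤ 56041 < 56287), so the first above is n = 119, value 56287.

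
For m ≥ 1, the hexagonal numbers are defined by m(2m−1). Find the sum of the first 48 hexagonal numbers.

Σ i(2i−1) = 2Σi² − Σi over i = 1..48.
Σi = 1176 and Σi² = 38024.
2·38024 − 1·1176 = 74872.

74872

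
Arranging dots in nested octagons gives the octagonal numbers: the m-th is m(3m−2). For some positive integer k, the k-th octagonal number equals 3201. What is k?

33

Set n(3n−2) = 3201, giving 3n² − 2n − 3201 = 0.
So n = (2 + 196) / 6 = 198/6 = 33.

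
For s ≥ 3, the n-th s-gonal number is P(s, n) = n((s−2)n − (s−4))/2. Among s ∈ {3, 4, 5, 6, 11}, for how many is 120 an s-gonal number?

s = 3: P(3, 15) = 120. ✓
s = 4: P(4, 10) = 100 and P(4, 11) = 121; 120 is not s-gonal.
s = 5: P(5, 9) = 117 and P(5, 10) = 145; 120 is not s-gonal.
s = 6: P(6, 8) = 120. ✓
s = 11: P(11, 5) = 95 and P(11, 6) = 141; 120 is not s-gonal.
Hits: s ∈ {3, 6} → 2.

2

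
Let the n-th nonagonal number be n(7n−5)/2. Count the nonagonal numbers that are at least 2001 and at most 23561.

The n-th nonagonal number is n(7n−5)/2.
Smallest index with value ≥ 2001: n = 25 (giving 2125).
Largest index with value ≤ 23561: n = 82 (giving 23329).
Indices 25 through 82: 58 terms.

58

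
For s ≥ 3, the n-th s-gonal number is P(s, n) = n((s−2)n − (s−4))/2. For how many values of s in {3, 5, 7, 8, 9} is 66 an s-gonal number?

s = 3: P(3, 11) = 66. ✓
s = 5: P(5, 6) = 51 and P(5, 7) = 70; 66 is not s-gonal.
s = 7: P(7, 5) = 55 and P(7, 6) = 81; 66 is not s-gonal.
s = 8: P(8, 5) = 65 and P(8, 6) = 96; 66 is not s-gonal.
s = 9: P(9, 4) = 46 and P(9, 5) = 75; 66 is not s-gonal.
Hits: s ∈ {3} → 1.

1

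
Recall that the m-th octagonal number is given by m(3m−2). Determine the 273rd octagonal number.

223041

The 273rd octagonal number is n(3n−2) with n = 273.
273·(3·273 − 2) = 273·817 = 223041.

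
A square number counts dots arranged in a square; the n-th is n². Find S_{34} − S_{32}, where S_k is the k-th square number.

34² = 1156 and 32² = 1024.
Difference: 1156 − 1024 = 132.

132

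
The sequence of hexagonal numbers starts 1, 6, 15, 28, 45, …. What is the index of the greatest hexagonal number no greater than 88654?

Solve n(2n−1) ≤ 88654 for integer n.
n = 210 gives 87990 ≤ 88654, while n = 211 gives 88831 > 88654; so the answer is index 210.

210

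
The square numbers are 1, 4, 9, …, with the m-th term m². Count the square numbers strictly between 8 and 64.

5

The n-th square number is n².
Smallest index with value > 8: n = 3 (giving 9).
Largest index with value < 64: n = 7 (giving 49).
Indices 3 through 7: 5 terms.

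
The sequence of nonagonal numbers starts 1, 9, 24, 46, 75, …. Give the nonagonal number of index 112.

43624

The 112th nonagonal number is n(7n−5)/2 with n = 112.
112·(7·112 − 5)/2 = 112·779/2 = 43624.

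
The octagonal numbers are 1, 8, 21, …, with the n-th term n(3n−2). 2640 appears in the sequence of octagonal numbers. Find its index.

Set n(3n−2) = 2640, giving 3n² − 2n − 2640 = 0.
The discriminant is 4 + 12·2640 = 31684, and √31684 = 178.
So n = (2 + 178) / 6 = 180/6 = 30.

30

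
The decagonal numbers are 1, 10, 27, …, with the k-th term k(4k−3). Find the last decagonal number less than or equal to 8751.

8695

Solve n(4n−3) ≤ 8751 for integer n.
n = 47 gives 8695 ≤ 8751, while n = 48 gives 9072 > 8751; so the answer is 8695.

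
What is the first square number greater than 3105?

Solve n² > 3105 for integer n.
The largest n with value ≤ 3105 is 55 (since 3025 ≤ 3105 < 3136), so the first above is n = 56, value 3136.

3136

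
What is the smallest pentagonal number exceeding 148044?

Solve n(3n−1)/2 > 148044 for integer n.
The largest n with value ≤ 148044 is 314 (since 147737 ≤ 148044 < 148680), so the first above is n = 315, value 148680.

148680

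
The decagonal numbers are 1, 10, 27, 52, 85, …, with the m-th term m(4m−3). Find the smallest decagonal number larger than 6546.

Solve n(4n−3) > 6546 for integer n.
The largest n with value ≤ 6546 is 40 (since 6280 ≤ 6546 < 6601), so the first above is n = 41, value 6601.

6601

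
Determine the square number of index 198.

39204

The 198th square number is n² with n = 198.
198² = 39204.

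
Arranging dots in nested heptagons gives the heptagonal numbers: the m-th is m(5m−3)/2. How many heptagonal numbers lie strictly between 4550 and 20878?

49

The n-th heptagonal number is n(5n−3)/2.
Smallest index with value > 4550: n = 43 (giving 4558).
Largest index with value < 20878: n = 91 (giving 20566).
Indices 43 through 91: 49 terms.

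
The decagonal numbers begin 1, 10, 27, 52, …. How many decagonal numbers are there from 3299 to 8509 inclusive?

The n-th decagonal number is n(4n−3).
Smallest index with value ≥ 3299: n = 30 (giving 3510).
Largest index with value ≤ 8509: n = 46 (giving 8326).
Indices 30 through 46: 17 terms.

17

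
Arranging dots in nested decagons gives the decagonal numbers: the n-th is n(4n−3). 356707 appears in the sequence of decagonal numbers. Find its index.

299

Set n(4n−3) = 356707, giving 4n² − 3n − 356707 = 0.
So n = (3 + 2389) / 8 = 2392/8 = 299.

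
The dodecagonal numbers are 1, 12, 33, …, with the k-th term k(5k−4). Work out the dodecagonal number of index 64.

64·(5·64 − 4) = 64·316 = 20224.

20224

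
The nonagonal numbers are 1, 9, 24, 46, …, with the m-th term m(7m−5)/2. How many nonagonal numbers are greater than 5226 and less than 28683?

51

The n-th nonagonal number is n(7n−5)/2.
Smallest index with value > 5226: n = 40 (giving 5500).
Largest index with value < 28683: n = 90 (giving 28125).
Indices 40 through 90: 51 terms.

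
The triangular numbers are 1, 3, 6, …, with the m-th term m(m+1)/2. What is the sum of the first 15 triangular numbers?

680

Σ i(i+1)/2 = (Σi² + Σi) / 2 over i = 1..15.
Σi = 120 and Σi² = 1240.
(1·1240 + 1·120) / 2 = 1360/2 = 680.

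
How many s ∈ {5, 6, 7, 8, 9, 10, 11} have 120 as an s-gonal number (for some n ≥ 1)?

s = 5: P(5, 9) = 117 and P(5, 10) = 145; 120 is not s-gonal.
s = 6: P(6, 8) = 120. ✓
s = 7: P(7, 7) = 112 and P(7, 8) = 148; 120 is not s-gonal.
s = 8: P(8, 6) = 96 and P(8, 7) = 133; 120 is not s-gonal.
s = 9: P(9, 6) = 111 and P(9, 7) = 154; 120 is not s-gonal.
s = 10: P(10, 5) = 85 and P(10, 6) = 126; 120 is not s-gonal.
s = 11: P(11, 5) = 95 and P(11, 6) = 141; 120 is not s-gonal.
Hits: s ∈ {6} → 1.

1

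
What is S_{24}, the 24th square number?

The 24th square number is n² with n = 24.
24² = 576.

576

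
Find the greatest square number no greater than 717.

676

Solve n² ≤ 717 for integer n.
n = 26 gives 676 ≤ 717, while n = 27 gives 729 > 717; so the answer is 676.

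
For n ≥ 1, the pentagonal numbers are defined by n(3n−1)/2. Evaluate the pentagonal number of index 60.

5370

The 60th pentagonal number is n(3n−1)/2 with n = 60.
60·(3·60 − 1)/2 = 60·179/2 = 5370.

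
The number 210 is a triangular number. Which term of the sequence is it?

20

Set n(n+1)/2 = 210, giving n² + n − 420 = 0.
The discriminant is 1 + 8·210 = 1681, and √1681 = 41.
So n = (-1 + 41) / 2 = 40/2 = 20.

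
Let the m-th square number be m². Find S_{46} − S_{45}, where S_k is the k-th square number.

n² − (n−1)² = 2n − 1, so 46² − 45² = 2·46 − 1 = 91.

91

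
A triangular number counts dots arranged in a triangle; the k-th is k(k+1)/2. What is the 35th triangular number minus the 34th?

Consecutive triangular numbers differ by n: T_{35} − T_{34} = 35.

35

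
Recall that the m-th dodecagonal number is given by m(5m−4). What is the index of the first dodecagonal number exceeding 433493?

295

Solve n(5n−4) > 433493 for integer n.
The largest n with value ≤ 433493 is 294 (since 431004 ≤ 433493 < 433945), so the first above is n = 295, value 433945.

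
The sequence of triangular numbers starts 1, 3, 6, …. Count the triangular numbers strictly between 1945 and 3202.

The n-th triangular number is n(n+1)/2.
Smallest index with value > 1945: n = 62 (giving 1953).
Largest index with value < 3202: n = 79 (giving 3160).
Indices 62 through 79: 18 terms.

18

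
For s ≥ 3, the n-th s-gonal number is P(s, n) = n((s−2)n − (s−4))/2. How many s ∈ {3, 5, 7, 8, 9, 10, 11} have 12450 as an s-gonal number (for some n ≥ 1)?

s = 3: P(3, 157) = 12403 and P(3, 158) = 12561; 12450 is not s-gonal.
s = 5: P(5, 91) = 12376 and P(5, 92) = 12650; 12450 is not s-gonal.
s = 7: P(7, 70) = 12145 and P(7, 71) = 12496; 12450 is not s-gonal.
s = 8: P(8, 64) = 12160 and P(8, 65) = 12545; 12450 is not s-gonal.
s = 9: P(9, 60) = 12450. ✓
s = 10: P(10, 56) = 12376 and P(10, 57) = 12825; 12450 is not s-gonal.
s = 11: P(11, 52) = 11986 and P(11, 53) = 12455; 12450 is not s-gonal.
Hits: s ∈ {9} → 1.

1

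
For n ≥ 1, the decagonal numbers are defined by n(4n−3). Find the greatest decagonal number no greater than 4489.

4257

Solve n(4n−3) ≤ 4489 for integer n.
n = 33 gives 4257 ≤ 4489, while n = 34 gives 4522 > 4489; so the answer is 4257.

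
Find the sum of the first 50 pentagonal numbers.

Σ i(3i−1)/2 = (3Σi² − Σi) / 2 over i = 1..50.
Σi = 1275 and Σi² = 42925.
(3·42925 − 1·1275) / 2 = 127500/2 = 63750.

63750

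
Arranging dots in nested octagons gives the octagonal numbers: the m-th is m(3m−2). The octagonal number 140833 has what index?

Set n(3n−2) = 140833, giving 3n² − 2n − 140833 = 0.
The discriminant is 4 + 12·140833 = 1690000, and √1690000 = 1300.
So n = (2 + 1300) / 6 = 1302/6 = 217.
Check: 217·(3·217 − 2) = 140833. ✓

217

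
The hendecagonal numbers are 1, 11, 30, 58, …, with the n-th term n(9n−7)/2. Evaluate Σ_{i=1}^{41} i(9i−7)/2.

104181

Σ i(9i−7)/2 = (9Σi² − 7Σi) / 2 over i = 1..41.
Σi = 861 and Σi² = 23821.
(9·23821 − 7·861) / 2 = 208362/2 = 104181.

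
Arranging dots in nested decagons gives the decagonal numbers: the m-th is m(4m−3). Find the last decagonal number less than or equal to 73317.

72495

Solve n(4n−3) ≤ 73317 for integer n.
n = 135 gives 72495 ≤ 73317, while n = 136 gives 73576 > 73317; so the answer is 72495.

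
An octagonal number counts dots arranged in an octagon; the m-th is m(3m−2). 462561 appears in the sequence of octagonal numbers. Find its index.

Set n(3n−2) = 462561, giving 3n² − 2n − 462561 = 0.
So n = (2 + 2356) / 6 = 2358/6 = 393.

393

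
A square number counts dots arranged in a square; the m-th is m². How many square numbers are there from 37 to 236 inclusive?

9

The n-th square number is n².
Smallest index with value ≥ 37: n = 7 (giving 49).
Largest index with value ≤ 236: n = 15 (giving 225).
Indices 7 through 15: 9 terms.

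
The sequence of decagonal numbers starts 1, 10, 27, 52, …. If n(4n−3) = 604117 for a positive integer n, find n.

Set n(4n−3) = 604117, giving 4n² − 3n − 604117 = 0.
The discriminant is 9 + 16·604117 = 9665881, and √9665881 = 3109.
So n = (3 + 3109) / 8 = 3112/8 = 389.

389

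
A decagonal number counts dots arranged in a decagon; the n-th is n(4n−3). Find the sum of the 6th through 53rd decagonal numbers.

Σ i(4i−3) = 4Σi² − 3Σi over i = 6..53.
Σi = 1431 − 15 = 1416 and Σi² = 51039 − 55 = 50984.
4·50984 − 3·1416 = 199688.

199688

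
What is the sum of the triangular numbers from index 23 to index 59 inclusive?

Σ i(i+1)/2 = (Σi² + Σi) / 2 over i = 23..59.
Σi = 1770 − 253 = 1517 and Σi² = 70210 − 3795 = 66415.
(1·66415 + 1·1517) / 2 = 67932/2 = 33966.

33966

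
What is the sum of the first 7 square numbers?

Σ_{i=1}^{7} i² = 7·8·15/6 = 140.

140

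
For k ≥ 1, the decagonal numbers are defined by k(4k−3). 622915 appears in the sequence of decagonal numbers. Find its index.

395

Set n(4n−3) = 622915, giving 4n² − 3n − 622915 = 0.
The discriminant is 9 + 16·622915 = 9966649, and √9966649 = 3157.
So n = (3 + 3157) / 8 = 3160/8 = 395.
Check: 395·(4·395 − 3) = 622915. ✓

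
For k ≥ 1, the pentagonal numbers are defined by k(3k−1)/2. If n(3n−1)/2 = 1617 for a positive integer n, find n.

Set n(3n−1)/2 = 1617, giving 3n² − n − 3234 = 0.
The discriminant is 1 + 24·1617 = 38809, and √38809 = 197.
So n = (1 + 197) / 6 = 198/6 = 33.

33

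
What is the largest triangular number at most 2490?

Solve n(n+1)/2 ≤ 2490 for integer n.
n = 70 gives 2485 ≤ 2490, while n = 71 gives 2556 > 2490; so the answer is 2485.

2485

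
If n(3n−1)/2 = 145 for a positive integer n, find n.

Set n(3n−1)/2 = 145, giving 3n² − n − 290 = 0.
The discriminant is 1 + 24·145 = 3481, and √3481 = 59.
So n = (1 + 59) / 6 = 60/6 = 10.
Check: 10·(3·10 − 1)/2 = 145. ✓

10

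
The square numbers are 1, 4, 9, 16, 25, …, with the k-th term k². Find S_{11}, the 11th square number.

11² = 121.

121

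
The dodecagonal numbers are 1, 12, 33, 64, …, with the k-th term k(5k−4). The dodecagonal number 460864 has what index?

304

Set n(5n−4) = 460864, giving 5n² − 4n − 460864 = 0.
So n = (4 + 3036) / 10 = 3040/10 = 304.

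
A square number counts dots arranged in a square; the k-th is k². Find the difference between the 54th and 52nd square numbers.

212

54² = 2916 and 52² = 2704.
Difference: 2916 − 2704 = 212.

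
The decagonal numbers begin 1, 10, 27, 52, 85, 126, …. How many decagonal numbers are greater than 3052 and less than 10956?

24

The n-th decagonal number is n(4n−3).
Smallest index with value > 3052: n = 29 (giving 3277).
Largest index with value < 10956: n = 52 (giving 10660).
Indices 29 through 52: 24 terms.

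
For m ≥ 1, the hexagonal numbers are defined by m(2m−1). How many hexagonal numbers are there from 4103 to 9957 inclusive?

The n-th hexagonal number is n(2n−1).
Smallest index with value ≥ 4103: n = 46 (giving 4186).
Largest index with value ≤ 9957: n = 70 (giving 9730).
Indices 46 through 70: 25 terms.

25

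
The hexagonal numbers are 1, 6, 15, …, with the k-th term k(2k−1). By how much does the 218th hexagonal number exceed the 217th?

Consecutive hexagonal numbers differ by 4n − 3: here 4·218 − 3 = 869.

869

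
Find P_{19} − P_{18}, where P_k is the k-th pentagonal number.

Consecutive pentagonal numbers differ by 3n − 2: here 3·19 − 2 = 55.

55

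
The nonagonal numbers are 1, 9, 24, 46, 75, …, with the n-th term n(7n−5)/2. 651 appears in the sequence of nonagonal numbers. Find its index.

Set n(7n−5)/2 = 651, giving 7n² − 5n − 1302 = 0.
The discriminant is 25 + 56·651 = 36481, and √36481 = 191.
So n = (5 + 191) / 14 = 196/14 = 14.

14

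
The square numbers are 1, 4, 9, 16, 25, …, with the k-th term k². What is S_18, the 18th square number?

18² = 324.

324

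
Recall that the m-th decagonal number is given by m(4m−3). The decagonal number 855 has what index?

Set n(4n−3) = 855, giving 4n² − 3n − 855 = 0.
The discriminant is 9 + 16·855 = 13689, and √13689 = 117.
So n = (3 + 117) / 8 = 120/8 = 15.
Check: 15·(4·15 − 3) = 855. ✓

15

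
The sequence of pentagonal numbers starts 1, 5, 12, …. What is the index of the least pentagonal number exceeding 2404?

Solve n(3n−1)/2 > 2404 for integer n.
The largest n with value ≤ 2404 is 40 (since 2380 ≤ 2404 < 2501), so the first above is n = 41, value 2501.

41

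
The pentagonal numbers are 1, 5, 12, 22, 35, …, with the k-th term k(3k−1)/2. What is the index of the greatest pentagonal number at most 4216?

Solve n(3n−1)/2 ≤ 4216 for integer n.
n = 53 gives 4187 ≤ 4216, while n = 54 gives 4347 > 4216; so the answer is index 53.

53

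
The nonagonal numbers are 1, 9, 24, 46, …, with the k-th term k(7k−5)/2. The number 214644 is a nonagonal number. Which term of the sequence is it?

Set n(7n−5)/2 = 214644, giving 7n² − 5n − 429288 = 0.
The discriminant is 25 + 56·214644 = 12020089, and √12020089 = 3467.
So n = (5 + 3467) / 14 = 3472/14 = 248.
Check: 248·(7·248 − 5)/2 = 214644. ✓

248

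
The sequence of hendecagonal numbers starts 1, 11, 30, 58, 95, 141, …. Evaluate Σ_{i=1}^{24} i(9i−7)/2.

Σ i(9i−7)/2 = (9Σi² − 7Σi) / 2 over i = 1..24.
Σi = 300 and Σi² = 4900.
(9·4900 − 7·300) / 2 = 42000/2 = 21000.

21000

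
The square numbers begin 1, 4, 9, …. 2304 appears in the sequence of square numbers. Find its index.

48

We need n² = 2304, so n = √2304 = 48.
Check: 48² = 2304. ✓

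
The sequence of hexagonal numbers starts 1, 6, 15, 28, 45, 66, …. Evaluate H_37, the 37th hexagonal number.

2701

37·(2·37 − 1) = 37·73 = 2701.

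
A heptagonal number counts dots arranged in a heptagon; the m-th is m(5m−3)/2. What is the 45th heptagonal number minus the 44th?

221

Consecutive heptagonal numbers differ by 5n − 4: here 5·45 − 4 = 221.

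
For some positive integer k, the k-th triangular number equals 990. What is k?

Set n(n+1)/2 = 990, giving n² + n − 1980 = 0.
The discriminant is 1 + 8·990 = 7921, and √7921 = 89.
So n = (-1 + 89) / 2 = 88/2 = 44.
Check: 44·45/2 = 990. ✓

44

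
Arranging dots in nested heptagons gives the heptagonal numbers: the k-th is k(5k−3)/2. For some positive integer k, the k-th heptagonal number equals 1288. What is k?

Set n(5n−3)/2 = 1288, giving 5n² − 3n − 2576 = 0.
So n = (3 + 227) / 10 = 230/10 = 23.

23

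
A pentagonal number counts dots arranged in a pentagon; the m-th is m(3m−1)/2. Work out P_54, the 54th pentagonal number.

4347

54·(3·54 − 1)/2 = 54·161/2 = 4347.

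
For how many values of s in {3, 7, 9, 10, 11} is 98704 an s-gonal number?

1

s = 3: P(3, 443) = 98346 and P(3, 444) = 98790; 98704 is not s-gonal.
s = 7: P(7, 199) = 98704. ✓
s = 9: P(9, 168) = 98364 and P(9, 169) = 99541; 98704 is not s-gonal.
s = 10: P(10, 157) = 98125 and P(10, 158) = 99382; 98704 is not s-gonal.
s = 11: P(11, 148) = 98050 and P(11, 149) = 99383; 98704 is not s-gonal.
Hits: s ∈ {7} → 1.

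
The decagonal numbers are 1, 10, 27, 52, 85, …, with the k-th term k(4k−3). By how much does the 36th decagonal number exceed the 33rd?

36·(4·36 − 3) = 5076 and 33·(4·33 − 3) = 4257.
Difference: 5076 − 4257 = 819.

819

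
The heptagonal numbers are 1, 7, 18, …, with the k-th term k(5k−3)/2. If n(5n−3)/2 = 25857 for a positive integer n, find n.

102

Set n(5n−3)/2 = 25857, giving 5n² − 3n − 51714 = 0.
The discriminant is 9 + 40·25857 = 1034289, and √1034289 = 1017.
So n = (3 + 1017) / 10 = 1020/10 = 102.
Check: 102·(5·102 − 3)/2 = 25857. ✓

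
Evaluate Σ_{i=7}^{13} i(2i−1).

1386

Σ i(2i−1) = 2Σi² − Σi over i = 7..13.
Σi = 91 − 21 = 70 and Σi² = 819 − 91 = 728.
2·728 − 1·70 = 1386.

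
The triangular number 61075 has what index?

349

Set n(n+1)/2 = 61075, giving n² + n − 122150 = 0.
So n = (-1 + 699) / 2 = 698/2 = 349.
Check: 349·350/2 = 61075. ✓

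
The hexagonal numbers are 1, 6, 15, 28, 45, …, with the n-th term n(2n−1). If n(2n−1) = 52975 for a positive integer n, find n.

Set n(2n−1) = 52975, giving 2n² − n − 52975 = 0.
So n = (1 + 651) / 4 = 652/4 = 163.
Check: 163·(2·163 − 1) = 52975. ✓

163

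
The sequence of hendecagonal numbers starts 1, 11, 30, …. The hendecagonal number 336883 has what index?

Set n(9n−7)/2 = 336883, giving 9n² − 7n − 673766 = 0.
The discriminant is 49 + 72·336883 = 24255625, and √24255625 = 4925.
So n = (7 + 4925) / 18 = 4932/18 = 274.
Check: 274·(9·274 − 7)/2 = 336883. ✓

274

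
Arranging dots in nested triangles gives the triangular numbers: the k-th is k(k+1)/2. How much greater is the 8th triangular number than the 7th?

Consecutive triangular numbers differ by n: T_{8} − T_{7} = 8.

8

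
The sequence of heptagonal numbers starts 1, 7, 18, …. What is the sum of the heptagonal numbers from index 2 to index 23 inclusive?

10395

Σ i(5i−3)/2 = (5Σi² − 3Σi) / 2 over i = 2..23.
Σi = 276 − 1 = 275 and Σi² = 4324 − 1 = 4323.
(5·4323 − 3·275) / 2 = 20790/2 = 10395.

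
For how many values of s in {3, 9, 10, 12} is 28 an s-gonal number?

1

s = 3: P(3, 7) = 28. ✓
s = 9: P(9, 3) = 24 and P(9, 4) = 46; 28 is not s-gonal.
s = 10: P(10, 3) = 27 and P(10, 4) = 52; 28 is not s-gonal.
s = 12: P(12, 2) = 12 and P(12, 3) = 33; 28 is not s-gonal.
Hits: s ∈ {3} → 1.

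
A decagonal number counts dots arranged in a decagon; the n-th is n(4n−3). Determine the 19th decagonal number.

The 19th decagonal number is n(4n−3) with n = 19.
19·(4·19 − 3) = 19·73 = 1387.

1387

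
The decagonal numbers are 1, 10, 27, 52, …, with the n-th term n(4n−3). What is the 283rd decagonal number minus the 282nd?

Consecutive decagonal numbers differ by 8n − 7: here 8·283 − 7 = 2257.

2257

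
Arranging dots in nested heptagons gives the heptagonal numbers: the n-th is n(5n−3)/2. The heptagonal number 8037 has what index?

57

Set n(5n−3)/2 = 8037, giving 5n² − 3n − 16074 = 0.
The discriminant is 9 + 40·8037 = 321489, and √321489 = 567.
So n = (3 + 567) / 10 = 570/10 = 57.
Check: 57·(5·57 − 3)/2 = 8037. ✓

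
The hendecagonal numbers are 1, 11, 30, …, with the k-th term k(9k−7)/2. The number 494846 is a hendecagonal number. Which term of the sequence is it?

332

Set n(9n−7)/2 = 494846, giving 9n² − 7n − 989692 = 0.
The discriminant is 49 + 72·494846 = 35628961, and √35628961 = 5969.
So n = (7 + 5969) / 18 = 5976/18 = 332.
Check: 332·(9·332 − 7)/2 = 494846. ✓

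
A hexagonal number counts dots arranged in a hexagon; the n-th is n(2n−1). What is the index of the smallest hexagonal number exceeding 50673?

Solve n(2n−1) > 50673 for integer n.
The largest n with value ≤ 50673 is 159 (since 50403 ≤ 50673 < 51040), so the first above is n = 160, value 51040.

160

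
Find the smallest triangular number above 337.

351

Solve n(n+1)/2 > 337 for integer n.
The largest n with value ≤ 337 is 25 (since 325 ≤ 337 < 351), so the first above is n = 26, value 351.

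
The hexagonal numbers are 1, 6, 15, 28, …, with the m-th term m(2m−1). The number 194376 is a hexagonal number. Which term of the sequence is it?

Set n(2n−1) = 194376, giving 2n² − n − 194376 = 0.
The discriminant is 1 + 8·194376 = 1555009, and √1555009 = 1247.
So n = (1 + 1247) / 4 = 1248/4 = 312.

312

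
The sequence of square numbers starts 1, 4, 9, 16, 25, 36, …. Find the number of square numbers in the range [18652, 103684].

186

The n-th square number is n².
Smallest index with value ≥ 18652: n = 137 (giving 18769).
Largest index with value ≤ 103684: n = 322 (giving 103684).
Indices 137 through 322: 186 terms.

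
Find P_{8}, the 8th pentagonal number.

The 8th pentagonal number is n(3n−1)/2 with n = 8.
8·(3·8 − 1)/2 = 8·23/2 = 92.

92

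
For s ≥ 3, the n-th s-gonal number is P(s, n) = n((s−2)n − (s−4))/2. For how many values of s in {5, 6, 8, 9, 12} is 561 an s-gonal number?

2

s = 5: P(5, 19) = 532 and P(5, 20) = 590; 561 is not s-gonal.
s = 6: P(6, 17) = 561. ✓
s = 8: P(8, 14) = 560 and P(8, 15) = 645; 561 is not s-gonal.
s = 9: P(9, 13) = 559 and P(9, 14) = 651; 561 is not s-gonal.
s = 12: P(12, 11) = 561. ✓
Hits: s ∈ {6, 12} → 2.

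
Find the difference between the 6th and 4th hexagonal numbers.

38

6·(2·6 − 1) = 66 and 4·(2·4 − 1) = 28.
Difference: 66 − 28 = 38.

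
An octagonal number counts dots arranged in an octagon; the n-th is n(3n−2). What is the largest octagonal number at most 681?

Solve n(3n−2) ≤ 681 for integer n.
n = 15 gives 645 ≤ 681, while n = 16 gives 736 > 681; so the answer is 645.

645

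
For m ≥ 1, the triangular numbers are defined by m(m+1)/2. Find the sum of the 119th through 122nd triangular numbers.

29284

Σ i(i+1)/2 = (Σi² + Σi) / 2 over i = 119..122.
Σi = 7503 − 7021 = 482 and Σi² = 612745 − 554659 = 58086.
(1·58086 + 1·482) / 2 = 58568/2 = 29284.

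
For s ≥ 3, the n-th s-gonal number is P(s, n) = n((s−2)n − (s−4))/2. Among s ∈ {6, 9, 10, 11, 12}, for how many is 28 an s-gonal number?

s = 6: P(6, 4) = 28. ✓
s = 9: P(9, 3) = 24 and P(9, 4) = 46; 28 is not s-gonal.
s = 10: P(10, 3) = 27 and P(10, 4) = 52; 28 is not s-gonal.
s = 11: P(11, 2) = 11 and P(11, 3) = 30; 28 is not s-gonal.
s = 12: P(12, 2) = 12 and P(12, 3) = 33; 28 is not s-gonal.
Hits: s ∈ {6} → 1.

1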